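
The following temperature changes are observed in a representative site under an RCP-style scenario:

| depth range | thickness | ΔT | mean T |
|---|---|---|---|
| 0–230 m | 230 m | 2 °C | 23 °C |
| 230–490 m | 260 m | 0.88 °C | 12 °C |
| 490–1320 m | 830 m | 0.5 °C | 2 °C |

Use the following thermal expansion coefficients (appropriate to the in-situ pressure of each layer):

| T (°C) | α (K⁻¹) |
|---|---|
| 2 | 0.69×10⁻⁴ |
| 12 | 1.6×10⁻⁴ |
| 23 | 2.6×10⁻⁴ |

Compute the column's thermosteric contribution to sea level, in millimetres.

Layer 1 at 23 °C → α = 2.6×10⁻⁴ K⁻¹
Layer 2 at 12 °C → α = 1.6×10⁻⁴ K⁻¹
Layer 3 at 2 °C → α = 0.69×10⁻⁴ K⁻¹
2 × 2.6×10⁻⁴ × 230 = 0.11960 m
0.88 × 260 × 1.6×10⁻⁴ = 0.036608 m
490–1320 m: 0.69×10⁻⁴ × 0.5 × 830 = 0.028635 m
Δh = 0.11960 + 0.036608 + 0.028635 = 0.184843 m ≈ 185 mm

185 mm of thermosteric rise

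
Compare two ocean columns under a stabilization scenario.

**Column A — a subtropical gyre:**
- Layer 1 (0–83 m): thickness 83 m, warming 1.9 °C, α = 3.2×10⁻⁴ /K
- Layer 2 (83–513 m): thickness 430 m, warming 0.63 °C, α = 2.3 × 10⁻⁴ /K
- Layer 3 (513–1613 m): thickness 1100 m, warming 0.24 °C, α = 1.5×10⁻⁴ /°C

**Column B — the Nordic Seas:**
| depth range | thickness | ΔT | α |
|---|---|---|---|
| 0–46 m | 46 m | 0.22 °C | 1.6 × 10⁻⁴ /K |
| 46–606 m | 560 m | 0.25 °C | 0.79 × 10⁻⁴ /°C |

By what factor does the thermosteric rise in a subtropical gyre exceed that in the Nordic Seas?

A 1.9 × 3.2×10⁻⁴ × 83 = 0.050464 m
A 83–513 m: 2.3×10⁻⁴ × 0.63 × 430 = 0.062307 m
A 0.24 × 1100 × 1.5×10⁻⁴ = 0.03960 m
A total: 0.152371 m
B Layer 1: 46 × 0.22 × 1.6×10⁻⁴ = 0.0016192 m
B 46–606 m: 0.79×10⁻⁴ × 560 × 0.25 = 0.01106 m
B total: 0.0126792 m
Ratio: 0.152371 / 0.0126792 ≈ 12.02

≈ 12×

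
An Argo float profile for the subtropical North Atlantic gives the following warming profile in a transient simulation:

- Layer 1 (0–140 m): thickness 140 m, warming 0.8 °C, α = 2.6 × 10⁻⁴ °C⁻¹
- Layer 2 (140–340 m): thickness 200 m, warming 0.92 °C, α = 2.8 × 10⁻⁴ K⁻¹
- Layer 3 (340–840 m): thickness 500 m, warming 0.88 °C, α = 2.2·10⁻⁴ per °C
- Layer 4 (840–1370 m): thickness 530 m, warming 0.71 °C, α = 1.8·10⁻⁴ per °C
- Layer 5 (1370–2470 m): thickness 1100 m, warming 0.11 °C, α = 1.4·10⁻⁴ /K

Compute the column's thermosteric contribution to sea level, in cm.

about 26 cm

0.8 × 2.6×10⁻⁴ × 140 = 0.02912 m
140–340 m: 2.8×10⁻⁴ × 0.92 × 200 = 0.05152 m
340–840 m: 0.88 × 2.2×10⁻⁴ × 500 = 0.09680 m
530 × 0.71 × 1.8×10⁻⁴ = 0.067734 m
1.4×10⁻⁴ × 1100 × 0.11 = 0.01694 m
Δh = 0.02912 + 0.05152 + 0.09680 + 0.067734 + 0.01694 = 0.262114 m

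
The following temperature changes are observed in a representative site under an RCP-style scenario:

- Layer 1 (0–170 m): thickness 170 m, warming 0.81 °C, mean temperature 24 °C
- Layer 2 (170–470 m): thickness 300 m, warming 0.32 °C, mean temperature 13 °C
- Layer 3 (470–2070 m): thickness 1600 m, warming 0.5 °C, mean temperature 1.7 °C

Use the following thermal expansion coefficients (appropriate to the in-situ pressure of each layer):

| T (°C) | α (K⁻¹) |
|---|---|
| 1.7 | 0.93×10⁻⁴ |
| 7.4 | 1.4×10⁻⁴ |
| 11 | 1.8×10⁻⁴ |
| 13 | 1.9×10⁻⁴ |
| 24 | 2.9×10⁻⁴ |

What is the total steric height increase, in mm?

Layer 1 at 24 °C → α = 2.9×10⁻⁴ K⁻¹
Layer 2 at 13 °C → α = 1.9×10⁻⁴ K⁻¹
Layer 3 at 1.7 °C → α = 0.93×10⁻⁴ K⁻¹
170 × 2.9×10⁻⁴ × 0.81 = 0.039933 m
170–470 m: 1.9×10⁻⁴ × 0.32 × 300 = 0.01824 m
470–2070 m: 0.93×10⁻⁴ × 1600 × 0.5 = 0.07440 m
Δh = 0.039933 + 0.01824 + 0.07440 = 0.132573 m ≈ 133 mm

133 mm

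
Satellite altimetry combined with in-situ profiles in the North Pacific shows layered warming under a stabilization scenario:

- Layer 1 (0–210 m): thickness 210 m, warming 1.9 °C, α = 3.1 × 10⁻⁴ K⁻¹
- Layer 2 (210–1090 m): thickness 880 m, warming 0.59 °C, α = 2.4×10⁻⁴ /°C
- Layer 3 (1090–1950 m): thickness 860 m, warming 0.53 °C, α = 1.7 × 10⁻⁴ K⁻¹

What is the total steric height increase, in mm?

326 mm

Layer 1: 210 × 1.9 × 3.1×10⁻⁴ = 0.12369 m
880 × 2.4×10⁻⁴ × 0.59 = 0.124608 m
Layer 3: 1.7×10⁻⁴ × 0.53 × 860 = 0.077486 m
Δh = 0.12369 + 0.124608 + 0.077486 = 0.325784 m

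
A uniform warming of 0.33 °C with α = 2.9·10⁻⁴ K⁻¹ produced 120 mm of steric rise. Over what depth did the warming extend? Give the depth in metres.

H = Δh/(αΔT) = 0.12 / (2.9×10⁻⁴ × 0.33) ≈ 1254 m

1300 m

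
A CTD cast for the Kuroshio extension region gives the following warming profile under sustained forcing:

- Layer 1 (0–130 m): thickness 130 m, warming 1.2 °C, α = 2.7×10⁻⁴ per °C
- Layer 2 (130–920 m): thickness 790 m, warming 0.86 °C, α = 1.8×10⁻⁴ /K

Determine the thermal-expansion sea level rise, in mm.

160 mm

0–130 m: 1.2 × 2.7×10⁻⁴ × 130 = 0.04212 m
1.8×10⁻⁴ × 790 × 0.86 = 0.122292 m
Δh = 0.04212 + 0.122292 = 0.164412 m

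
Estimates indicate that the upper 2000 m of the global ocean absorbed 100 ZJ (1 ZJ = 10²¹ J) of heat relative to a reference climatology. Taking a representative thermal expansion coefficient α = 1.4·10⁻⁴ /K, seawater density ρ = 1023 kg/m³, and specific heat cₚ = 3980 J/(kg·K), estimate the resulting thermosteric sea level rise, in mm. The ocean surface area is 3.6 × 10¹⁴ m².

Δh ≈ 9.55 mm

Per unit area: Q = 100×10²¹ / (3.6×10¹⁴) ≈ 2.778×10⁸ J/m²
Δh = αQ/(ρcₚ) = 1.4×10⁻⁴ × 2.778×10⁸ / (1023 × 3980) ≈ 0.0095522 m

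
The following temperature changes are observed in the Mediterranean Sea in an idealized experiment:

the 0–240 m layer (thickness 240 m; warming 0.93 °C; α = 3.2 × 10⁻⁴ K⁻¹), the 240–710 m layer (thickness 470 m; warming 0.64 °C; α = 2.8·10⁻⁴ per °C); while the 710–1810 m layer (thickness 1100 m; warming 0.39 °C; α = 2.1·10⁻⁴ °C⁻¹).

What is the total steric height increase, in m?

0–240 m: 3.2×10⁻⁴ × 0.93 × 240 = 0.071424 m
240–710 m: 470 × 2.8×10⁻⁴ × 0.64 = 0.084224 m
710–1810 m: 0.39 × 1100 × 2.1×10⁻⁴ = 0.09009 m
Δh = 0.071424 + 0.084224 + 0.09009 = 0.245738 m ≈ 0.246 m

about 0.246 m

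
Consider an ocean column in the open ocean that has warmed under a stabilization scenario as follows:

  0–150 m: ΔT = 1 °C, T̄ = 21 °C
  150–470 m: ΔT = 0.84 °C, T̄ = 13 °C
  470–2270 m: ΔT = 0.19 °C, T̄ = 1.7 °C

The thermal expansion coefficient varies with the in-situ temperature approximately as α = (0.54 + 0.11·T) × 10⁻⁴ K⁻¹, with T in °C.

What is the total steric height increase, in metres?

0.121 m of thermosteric rise

Layer 1: α = (0.54 + 0.11×21)×10⁻⁴ = 2.85×10⁻⁴ K⁻¹
Layer 2: α = (0.54 + 0.11×13)×10⁻⁴ = 1.97×10⁻⁴ K⁻¹
Layer 3: α = (0.54 + 0.11×1.7)×10⁻⁴ = 0.727×10⁻⁴ K⁻¹
150 × 2.85×10⁻⁴ × 1 = 0.04275 m
0.84 × 1.97×10⁻⁴ × 320 = 0.0529536 m
470–2270 m: 0.19 × 1800 × 0.727×10⁻⁴ = 0.0248634 m
Δh = 0.04275 + 0.0529536 + 0.0248634 = 0.120567 m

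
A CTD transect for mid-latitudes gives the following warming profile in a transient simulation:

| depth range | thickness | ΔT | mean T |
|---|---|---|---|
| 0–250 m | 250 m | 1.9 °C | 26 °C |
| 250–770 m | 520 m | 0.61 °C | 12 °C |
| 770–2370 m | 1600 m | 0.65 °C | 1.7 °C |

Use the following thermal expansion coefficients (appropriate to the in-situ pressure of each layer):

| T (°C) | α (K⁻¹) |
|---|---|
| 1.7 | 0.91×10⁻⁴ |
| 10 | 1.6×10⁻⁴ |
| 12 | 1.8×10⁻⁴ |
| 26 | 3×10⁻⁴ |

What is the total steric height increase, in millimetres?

Layer 1 at 26 °C → α = 3×10⁻⁴ K⁻¹
Layer 2 at 12 °C → α = 1.8×10⁻⁴ K⁻¹
Layer 3 at 1.7 °C → α = 0.91×10⁻⁴ K⁻¹
0–250 m: 250 × 3×10⁻⁴ × 1.9 = 0.14250 m
Layer 2: 520 × 0.61 × 1.8×10⁻⁴ = 0.057096 m
770–2370 m: 0.65 × 0.91×10⁻⁴ × 1600 = 0.09464 m
Δh = 0.14250 + 0.057096 + 0.09464 = 0.294236 m

294 mm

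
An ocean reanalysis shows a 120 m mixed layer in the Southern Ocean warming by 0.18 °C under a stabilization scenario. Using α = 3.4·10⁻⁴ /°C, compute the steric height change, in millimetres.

Δh = 7.34 mm

Δh = αΔT·H = 3.4×10⁻⁴ × 0.18 × 120 = 0.007344 m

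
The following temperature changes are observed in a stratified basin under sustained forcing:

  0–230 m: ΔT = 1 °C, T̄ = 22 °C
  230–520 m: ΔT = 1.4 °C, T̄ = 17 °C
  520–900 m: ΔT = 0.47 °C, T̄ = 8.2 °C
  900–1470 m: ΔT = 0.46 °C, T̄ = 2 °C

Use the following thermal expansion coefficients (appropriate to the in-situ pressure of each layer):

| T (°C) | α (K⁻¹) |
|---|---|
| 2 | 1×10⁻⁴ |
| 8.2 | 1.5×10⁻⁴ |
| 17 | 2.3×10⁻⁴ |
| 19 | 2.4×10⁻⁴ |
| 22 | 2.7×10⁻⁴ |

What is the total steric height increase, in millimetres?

Layer 1 at 22 °C → α = 2.7×10⁻⁴ K⁻¹
Layer 2 at 17 °C → α = 2.3×10⁻⁴ K⁻¹
Layer 3 at 8.2 °C → α = 1.5×10⁻⁴ K⁻¹
Layer 4 at 2 °C → α = 1×10⁻⁴ K⁻¹
2.7×10⁻⁴ × 1 × 230 = 0.06210 m
1.4 × 290 × 2.3×10⁻⁴ = 0.09338 m
520–900 m: 1.5×10⁻⁴ × 380 × 0.47 = 0.02679 m
900–1470 m: 0.46 × 570 × 1×10⁻⁴ = 0.02622 m
Δh = 0.06210 + 0.09338 + 0.02679 + 0.02622 = 0.20849 m ≈ 210 mm

210 mm of thermosteric rise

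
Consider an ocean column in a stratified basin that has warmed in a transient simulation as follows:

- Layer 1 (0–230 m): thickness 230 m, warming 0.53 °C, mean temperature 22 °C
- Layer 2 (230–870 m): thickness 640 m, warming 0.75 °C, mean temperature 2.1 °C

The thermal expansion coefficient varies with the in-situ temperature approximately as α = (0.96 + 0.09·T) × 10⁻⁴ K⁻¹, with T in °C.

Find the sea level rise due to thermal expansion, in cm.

Δh ≈ 9.10 cm

Layer 1: α = (0.96 + 0.09×22)×10⁻⁴ = 2.94×10⁻⁴ K⁻¹
Layer 2: α = (0.96 + 0.09×2.1)×10⁻⁴ = 1.149×10⁻⁴ K⁻¹
0.53 × 230 × 2.94×10⁻⁴ = 0.0358386 m
1.149×10⁻⁴ × 0.75 × 640 = 0.055152 m
Δh = 0.0358386 + 0.055152 = 0.0909906 m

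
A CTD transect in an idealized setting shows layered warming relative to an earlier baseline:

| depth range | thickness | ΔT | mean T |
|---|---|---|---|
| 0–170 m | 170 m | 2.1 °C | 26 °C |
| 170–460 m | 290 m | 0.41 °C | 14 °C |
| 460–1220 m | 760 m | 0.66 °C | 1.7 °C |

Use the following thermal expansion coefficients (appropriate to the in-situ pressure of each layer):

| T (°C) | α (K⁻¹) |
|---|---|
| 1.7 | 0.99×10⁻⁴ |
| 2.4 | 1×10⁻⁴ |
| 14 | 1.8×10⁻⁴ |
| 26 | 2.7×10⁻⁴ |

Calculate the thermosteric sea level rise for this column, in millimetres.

Layer 1 at 26 °C → α = 2.7×10⁻⁴ K⁻¹
Layer 2 at 14 °C → α = 1.8×10⁻⁴ K⁻¹
Layer 3 at 1.7 °C → α = 0.99×10⁻⁴ K⁻¹
2.1 × 2.7×10⁻⁴ × 170 = 0.09639 m
Layer 2: 290 × 1.8×10⁻⁴ × 0.41 = 0.021402 m
460–1220 m: 0.66 × 0.99×10⁻⁴ × 760 = 0.0496584 m
Δh = 0.09639 + 0.021402 + 0.0496584 = 0.1674504 m ≈ 170 mm

170 mm of thermosteric rise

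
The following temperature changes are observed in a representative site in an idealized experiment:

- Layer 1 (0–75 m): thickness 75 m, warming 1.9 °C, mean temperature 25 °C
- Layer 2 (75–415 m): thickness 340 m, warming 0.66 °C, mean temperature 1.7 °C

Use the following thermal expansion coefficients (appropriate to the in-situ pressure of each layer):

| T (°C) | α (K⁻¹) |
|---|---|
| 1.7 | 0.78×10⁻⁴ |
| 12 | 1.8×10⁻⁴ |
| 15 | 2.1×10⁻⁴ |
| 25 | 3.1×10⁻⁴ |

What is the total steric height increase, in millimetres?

Layer 1 at 25 °C → α = 3.1×10⁻⁴ K⁻¹
Layer 2 at 1.7 °C → α = 0.78×10⁻⁴ K⁻¹
1.9 × 3.1×10⁻⁴ × 75 = 0.044175 m
0.66 × 0.78×10⁻⁴ × 340 = 0.0175032 m
Δh = 0.044175 + 0.0175032 = 0.0616782 m

61.7 mm of thermosteric rise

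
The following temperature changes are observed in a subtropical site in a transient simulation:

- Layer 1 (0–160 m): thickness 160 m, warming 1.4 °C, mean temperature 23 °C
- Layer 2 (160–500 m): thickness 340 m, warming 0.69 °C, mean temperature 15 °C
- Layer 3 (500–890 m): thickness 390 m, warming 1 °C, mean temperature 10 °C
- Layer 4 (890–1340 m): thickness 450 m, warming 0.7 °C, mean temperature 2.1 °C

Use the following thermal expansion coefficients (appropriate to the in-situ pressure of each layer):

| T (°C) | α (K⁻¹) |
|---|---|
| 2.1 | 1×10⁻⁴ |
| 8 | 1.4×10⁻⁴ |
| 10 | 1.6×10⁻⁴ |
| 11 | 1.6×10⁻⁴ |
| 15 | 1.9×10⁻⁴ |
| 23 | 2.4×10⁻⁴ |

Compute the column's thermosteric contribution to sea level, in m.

0.192 m

Layer 1 at 23 °C → α = 2.4×10⁻⁴ K⁻¹
Layer 2 at 15 °C → α = 1.9×10⁻⁴ K⁻¹
Layer 3 at 10 °C → α = 1.6×10⁻⁴ K⁻¹
Layer 4 at 2.1 °C → α = 1×10⁻⁴ K⁻¹
0–160 m: 2.4×10⁻⁴ × 160 × 1.4 = 0.05376 m
Layer 2: 0.69 × 1.9×10⁻⁴ × 340 = 0.044574 m
Layer 3: 390 × 1 × 1.6×10⁻⁴ = 0.06240 m
890–1340 m: 450 × 0.7 × 1×10⁻⁴ = 0.03150 m
Δh = 0.05376 + 0.044574 + 0.06240 + 0.03150 = 0.192234 m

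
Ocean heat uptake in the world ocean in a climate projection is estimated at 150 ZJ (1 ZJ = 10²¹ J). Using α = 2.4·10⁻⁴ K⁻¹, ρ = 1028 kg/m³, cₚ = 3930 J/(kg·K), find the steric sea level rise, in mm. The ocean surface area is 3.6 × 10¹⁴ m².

Δh ≈ 24.8 mm

Per unit area: Q = 150×10²¹ / (3.6×10¹⁴) ≈ 4.167×10⁸ J/m²
Δh = αQ/(ρcₚ) = 2.4×10⁻⁴ × 4.167×10⁸ / (1028 × 3930) ≈ 0.024754 m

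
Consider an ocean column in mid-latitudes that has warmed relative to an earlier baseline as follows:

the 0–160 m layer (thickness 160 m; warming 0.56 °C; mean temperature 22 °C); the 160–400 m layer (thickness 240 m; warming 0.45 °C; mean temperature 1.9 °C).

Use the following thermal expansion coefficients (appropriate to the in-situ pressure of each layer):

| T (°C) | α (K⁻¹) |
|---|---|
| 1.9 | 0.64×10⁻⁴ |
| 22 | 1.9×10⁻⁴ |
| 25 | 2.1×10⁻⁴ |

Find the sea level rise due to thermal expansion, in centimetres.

2.4 cm

Layer 1 at 22 °C → α = 1.9×10⁻⁴ K⁻¹
Layer 2 at 1.9 °C → α = 0.64×10⁻⁴ K⁻¹
0–160 m: 0.56 × 1.9×10⁻⁴ × 160 = 0.017024 m
160–400 m: 0.45 × 0.64×10⁻⁴ × 240 = 0.006912 m
Δh = 0.017024 + 0.006912 = 0.023936 m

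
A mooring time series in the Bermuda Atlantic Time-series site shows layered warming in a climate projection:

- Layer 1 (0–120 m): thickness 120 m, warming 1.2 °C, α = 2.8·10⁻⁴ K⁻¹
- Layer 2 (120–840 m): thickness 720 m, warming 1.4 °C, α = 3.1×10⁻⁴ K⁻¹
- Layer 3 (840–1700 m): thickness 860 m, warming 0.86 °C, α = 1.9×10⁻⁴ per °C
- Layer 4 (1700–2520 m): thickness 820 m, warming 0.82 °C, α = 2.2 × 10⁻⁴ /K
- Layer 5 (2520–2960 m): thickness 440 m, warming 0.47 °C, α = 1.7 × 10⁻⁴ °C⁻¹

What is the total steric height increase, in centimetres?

about 67.6 cm

Layer 1: 1.2 × 2.8×10⁻⁴ × 120 = 0.04032 m
720 × 1.4 × 3.1×10⁻⁴ = 0.31248 m
840–1700 m: 1.9×10⁻⁴ × 860 × 0.86 = 0.140524 m
820 × 2.2×10⁻⁴ × 0.82 = 0.147928 m
0.47 × 1.7×10⁻⁴ × 440 = 0.035156 m
Δh = 0.04032 + 0.31248 + 0.140524 + 0.147928 + 0.035156 = 0.676408 m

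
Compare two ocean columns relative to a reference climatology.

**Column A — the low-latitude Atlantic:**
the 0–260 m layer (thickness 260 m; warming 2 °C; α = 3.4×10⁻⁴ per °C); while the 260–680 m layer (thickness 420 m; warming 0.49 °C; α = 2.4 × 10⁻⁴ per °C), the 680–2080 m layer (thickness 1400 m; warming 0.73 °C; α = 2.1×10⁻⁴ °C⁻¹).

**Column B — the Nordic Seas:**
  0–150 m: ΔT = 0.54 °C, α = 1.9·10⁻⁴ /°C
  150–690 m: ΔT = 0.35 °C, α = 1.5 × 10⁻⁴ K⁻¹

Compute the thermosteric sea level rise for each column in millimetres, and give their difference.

A 0–260 m: 2 × 260 × 3.4×10⁻⁴ = 0.17680 m
A Layer 2: 420 × 2.4×10⁻⁴ × 0.49 = 0.049392 m
A 680–2080 m: 0.73 × 1400 × 2.1×10⁻⁴ = 0.21462 m
A total: 0.440812 m
B 0–150 m: 0.54 × 1.9×10⁻⁴ × 150 = 0.01539 m
B 150–690 m: 0.35 × 1.5×10⁻⁴ × 540 = 0.02835 m
B total: 0.04374 m
Difference: 0.440812 − 0.04374 = 0.397072 m

A: 440 mm; B: 44 mm; difference 400 mm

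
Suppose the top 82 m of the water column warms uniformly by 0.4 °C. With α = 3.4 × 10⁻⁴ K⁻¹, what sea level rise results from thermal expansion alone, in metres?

Δh = αΔT·H = 3.4×10⁻⁴ × 0.4 × 82 = 0.011152 m

Δh = 0.0112 m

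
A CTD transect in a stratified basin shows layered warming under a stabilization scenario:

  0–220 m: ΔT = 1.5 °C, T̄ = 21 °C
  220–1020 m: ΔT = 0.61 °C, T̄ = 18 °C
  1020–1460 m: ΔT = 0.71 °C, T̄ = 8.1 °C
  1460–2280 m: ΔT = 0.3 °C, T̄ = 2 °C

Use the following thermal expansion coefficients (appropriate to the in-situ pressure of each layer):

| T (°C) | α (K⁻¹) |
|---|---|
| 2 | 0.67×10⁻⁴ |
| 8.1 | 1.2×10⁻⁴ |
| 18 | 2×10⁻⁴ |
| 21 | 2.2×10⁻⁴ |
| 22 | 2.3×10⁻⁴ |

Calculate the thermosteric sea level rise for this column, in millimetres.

Δh ≈ 220 mm

Layer 1 at 21 °C → α = 2.2×10⁻⁴ K⁻¹
Layer 2 at 18 °C → α = 2×10⁻⁴ K⁻¹
Layer 3 at 8.1 °C → α = 1.2×10⁻⁴ K⁻¹
Layer 4 at 2 °C → α = 0.67×10⁻⁴ K⁻¹
0–220 m: 1.5 × 2.2×10⁻⁴ × 220 = 0.07260 m
Layer 2: 2×10⁻⁴ × 0.61 × 800 = 0.09760 m
440 × 1.2×10⁻⁴ × 0.71 = 0.037488 m
1460–2280 m: 0.3 × 820 × 0.67×10⁻⁴ = 0.016482 m
Δh = 0.07260 + 0.09760 + 0.037488 + 0.016482 = 0.22417 m ≈ 220 mm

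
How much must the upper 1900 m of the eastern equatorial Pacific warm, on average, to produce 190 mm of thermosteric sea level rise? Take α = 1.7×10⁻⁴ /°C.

ΔT = Δh/(αH) = 0.19 / (1.7×10⁻⁴ × 1900) ≈ 0.5882 K

ΔT ≈ 0.588 K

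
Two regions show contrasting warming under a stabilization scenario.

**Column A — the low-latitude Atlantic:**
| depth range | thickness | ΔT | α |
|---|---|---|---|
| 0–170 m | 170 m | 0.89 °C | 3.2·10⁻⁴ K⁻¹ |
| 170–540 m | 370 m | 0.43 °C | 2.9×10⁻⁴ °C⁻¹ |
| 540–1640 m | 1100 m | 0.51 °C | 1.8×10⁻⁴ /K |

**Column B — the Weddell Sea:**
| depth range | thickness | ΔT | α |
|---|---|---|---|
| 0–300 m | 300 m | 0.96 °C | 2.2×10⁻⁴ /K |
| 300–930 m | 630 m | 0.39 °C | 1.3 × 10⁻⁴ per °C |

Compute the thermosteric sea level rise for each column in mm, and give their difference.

A Layer 1: 0.89 × 3.2×10⁻⁴ × 170 = 0.048416 m
A 170–540 m: 0.43 × 370 × 2.9×10⁻⁴ = 0.046139 m
A 0.51 × 1100 × 1.8×10⁻⁴ = 0.10098 m
A total: 0.195535 m
B 0–300 m: 300 × 0.96 × 2.2×10⁻⁴ = 0.06336 m
B 300–930 m: 630 × 0.39 × 1.3×10⁻⁴ = 0.031941 m
B total: 0.095301 m
Difference: 0.195535 − 0.095301 = 0.100234 m

Δh_A ≈ 196 mm, Δh_B ≈ 95.3 mm; difference ≈ 100 mm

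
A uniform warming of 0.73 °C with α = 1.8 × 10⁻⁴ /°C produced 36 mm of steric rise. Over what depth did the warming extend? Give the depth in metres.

H = Δh/(αΔT) = 0.036 / (1.8×10⁻⁴ × 0.73) ≈ 274.0 m

about 270 m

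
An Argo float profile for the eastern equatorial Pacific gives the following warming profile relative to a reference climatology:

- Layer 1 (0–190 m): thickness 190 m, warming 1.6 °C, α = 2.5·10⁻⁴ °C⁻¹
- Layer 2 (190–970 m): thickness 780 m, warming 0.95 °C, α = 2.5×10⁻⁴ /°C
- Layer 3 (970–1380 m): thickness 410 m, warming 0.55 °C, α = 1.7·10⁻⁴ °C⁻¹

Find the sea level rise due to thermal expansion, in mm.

Δh ≈ 300 mm

Layer 1: 2.5×10⁻⁴ × 190 × 1.6 = 0.07600 m
2.5×10⁻⁴ × 0.95 × 780 = 0.18525 m
970–1380 m: 410 × 0.55 × 1.7×10⁻⁴ = 0.038335 m
Δh = 0.07600 + 0.18525 + 0.038335 = 0.299585 m ≈ 300 mm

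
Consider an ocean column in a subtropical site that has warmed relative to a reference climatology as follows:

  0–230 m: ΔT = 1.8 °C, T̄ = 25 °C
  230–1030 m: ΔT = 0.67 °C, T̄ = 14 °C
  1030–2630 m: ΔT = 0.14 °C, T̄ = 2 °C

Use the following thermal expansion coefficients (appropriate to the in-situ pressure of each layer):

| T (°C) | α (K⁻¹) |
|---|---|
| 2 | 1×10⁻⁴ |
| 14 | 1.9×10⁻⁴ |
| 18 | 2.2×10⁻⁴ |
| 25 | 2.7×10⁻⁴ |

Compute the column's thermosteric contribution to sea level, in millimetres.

about 240 mm

Layer 1 at 25 °C → α = 2.7×10⁻⁴ K⁻¹
Layer 2 at 14 °C → α = 1.9×10⁻⁴ K⁻¹
Layer 3 at 2 °C → α = 1×10⁻⁴ K⁻¹
Layer 1: 230 × 1.8 × 2.7×10⁻⁴ = 0.11178 m
800 × 0.67 × 1.9×10⁻⁴ = 0.10184 m
1×10⁻⁴ × 1600 × 0.14 = 0.02240 m
Δh = 0.11178 + 0.10184 + 0.02240 = 0.23602 m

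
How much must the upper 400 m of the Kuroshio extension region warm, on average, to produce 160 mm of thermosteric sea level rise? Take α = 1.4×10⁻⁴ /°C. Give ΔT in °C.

ΔT ≈ 2.86 °C

ΔT = Δh/(αH) = 0.16 / (1.4×10⁻⁴ × 400) ≈ 2.857 °C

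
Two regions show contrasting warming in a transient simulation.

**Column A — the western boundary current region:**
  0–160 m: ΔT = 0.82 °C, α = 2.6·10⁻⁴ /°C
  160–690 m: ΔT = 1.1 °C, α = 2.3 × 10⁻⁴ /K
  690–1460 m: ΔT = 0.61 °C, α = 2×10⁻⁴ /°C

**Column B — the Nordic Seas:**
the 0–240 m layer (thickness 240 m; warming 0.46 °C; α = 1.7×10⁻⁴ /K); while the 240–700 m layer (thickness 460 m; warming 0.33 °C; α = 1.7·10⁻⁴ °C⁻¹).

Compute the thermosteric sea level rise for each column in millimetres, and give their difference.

A 0–160 m: 0.82 × 160 × 2.6×10⁻⁴ = 0.034112 m
A 160–690 m: 2.3×10⁻⁴ × 530 × 1.1 = 0.13409 m
A 690–1460 m: 2×10⁻⁴ × 770 × 0.61 = 0.09394 m
A total: 0.262142 m
B 0.46 × 240 × 1.7×10⁻⁴ = 0.018768 m
B 460 × 1.7×10⁻⁴ × 0.33 = 0.025806 m
B total: 0.044574 m
Difference: 0.262142 − 0.044574 = 0.217568 m

Δh_A ≈ 260 mm, Δh_B ≈ 45 mm; difference ≈ 220 mm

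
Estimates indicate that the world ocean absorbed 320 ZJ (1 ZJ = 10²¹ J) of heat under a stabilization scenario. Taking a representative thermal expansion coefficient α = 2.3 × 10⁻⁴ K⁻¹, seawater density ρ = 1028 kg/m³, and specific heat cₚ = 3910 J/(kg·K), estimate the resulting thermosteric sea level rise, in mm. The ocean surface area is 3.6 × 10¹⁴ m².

Per unit area: Q = 320×10²¹ / (3.6×10¹⁴) ≈ 8.889×10⁸ J/m²
Δh = αQ/(ρcₚ) = 2.3×10⁻⁴ × 8.889×10⁸ / (1028 × 3910) ≈ 0.050864 m

50.9 mm of thermosteric rise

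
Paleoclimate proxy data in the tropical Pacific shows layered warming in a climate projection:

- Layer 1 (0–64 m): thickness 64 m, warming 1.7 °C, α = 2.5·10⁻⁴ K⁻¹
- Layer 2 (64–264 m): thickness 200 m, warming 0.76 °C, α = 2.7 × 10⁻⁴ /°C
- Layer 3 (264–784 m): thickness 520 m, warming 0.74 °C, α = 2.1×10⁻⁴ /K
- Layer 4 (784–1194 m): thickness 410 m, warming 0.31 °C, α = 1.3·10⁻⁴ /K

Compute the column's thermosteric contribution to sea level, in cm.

1.7 × 64 × 2.5×10⁻⁴ = 0.02720 m
200 × 0.76 × 2.7×10⁻⁴ = 0.04104 m
Layer 3: 0.74 × 520 × 2.1×10⁻⁴ = 0.080808 m
Layer 4: 1.3×10⁻⁴ × 410 × 0.31 = 0.016523 m
Δh = 0.02720 + 0.04104 + 0.080808 + 0.016523 = 0.165571 m

Δh = 16.6 cm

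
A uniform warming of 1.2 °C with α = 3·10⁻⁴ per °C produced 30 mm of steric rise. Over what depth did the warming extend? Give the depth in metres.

H = Δh/(αΔT) = 0.03 / (3×10⁻⁴ × 1.2) ≈ 83.33 m

about 83 m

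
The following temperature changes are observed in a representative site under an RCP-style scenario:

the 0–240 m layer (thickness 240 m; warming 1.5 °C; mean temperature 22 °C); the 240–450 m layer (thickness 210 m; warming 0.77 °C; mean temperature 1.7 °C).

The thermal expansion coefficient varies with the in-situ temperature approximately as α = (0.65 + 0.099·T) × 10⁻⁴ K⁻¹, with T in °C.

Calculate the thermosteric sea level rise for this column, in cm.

Δh ≈ 11.5 cm

Layer 1: α = (0.65 + 0.099×22)×10⁻⁴ = 2.828×10⁻⁴ K⁻¹
Layer 2: α = (0.65 + 0.099×1.7)×10⁻⁴ = 0.8183×10⁻⁴ K⁻¹
0–240 m: 240 × 1.5 × 2.828×10⁻⁴ = 0.101808 m
240–450 m: 210 × 0.8183×10⁻⁴ × 0.77 = 0.013231911 m
Δh = 0.101808 + 0.013231911 = 0.115039911 m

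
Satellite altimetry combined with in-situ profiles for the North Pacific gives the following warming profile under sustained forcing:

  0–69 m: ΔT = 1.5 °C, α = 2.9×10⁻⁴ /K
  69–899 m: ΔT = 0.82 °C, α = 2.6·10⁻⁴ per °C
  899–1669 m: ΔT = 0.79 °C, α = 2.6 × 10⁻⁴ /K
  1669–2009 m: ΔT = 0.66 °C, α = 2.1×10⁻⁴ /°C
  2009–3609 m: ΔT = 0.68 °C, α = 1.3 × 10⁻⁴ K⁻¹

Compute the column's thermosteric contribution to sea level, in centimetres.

55 cm

1.5 × 2.9×10⁻⁴ × 69 = 0.030015 m
69–899 m: 2.6×10⁻⁴ × 830 × 0.82 = 0.176956 m
899–1669 m: 770 × 2.6×10⁻⁴ × 0.79 = 0.158158 m
Layer 4: 0.66 × 340 × 2.1×10⁻⁴ = 0.047124 m
Layer 5: 1600 × 0.68 × 1.3×10⁻⁴ = 0.14144 m
Δh = 0.030015 + 0.176956 + 0.158158 + 0.047124 + 0.14144 = 0.553693 m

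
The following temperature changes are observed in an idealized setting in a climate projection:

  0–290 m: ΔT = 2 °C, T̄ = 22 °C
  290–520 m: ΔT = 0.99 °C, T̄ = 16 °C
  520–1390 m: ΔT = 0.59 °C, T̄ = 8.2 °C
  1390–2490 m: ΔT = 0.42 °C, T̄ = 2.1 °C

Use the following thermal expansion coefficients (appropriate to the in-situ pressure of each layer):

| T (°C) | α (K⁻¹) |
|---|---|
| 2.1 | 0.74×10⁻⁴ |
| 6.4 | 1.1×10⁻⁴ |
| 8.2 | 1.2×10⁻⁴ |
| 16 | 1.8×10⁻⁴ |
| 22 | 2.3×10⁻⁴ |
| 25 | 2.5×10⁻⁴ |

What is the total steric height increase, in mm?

Layer 1 at 22 °C → α = 2.3×10⁻⁴ K⁻¹
Layer 2 at 16 °C → α = 1.8×10⁻⁴ K⁻¹
Layer 3 at 8.2 °C → α = 1.2×10⁻⁴ K⁻¹
Layer 4 at 2.1 °C → α = 0.74×10⁻⁴ K⁻¹
Layer 1: 2.3×10⁻⁴ × 290 × 2 = 0.13340 m
Layer 2: 0.99 × 230 × 1.8×10⁻⁴ = 0.040986 m
Layer 3: 1.2×10⁻⁴ × 870 × 0.59 = 0.061596 m
Layer 4: 1100 × 0.42 × 0.74×10⁻⁴ = 0.034188 m
Δh = 0.13340 + 0.040986 + 0.061596 + 0.034188 = 0.27017 m

270 mm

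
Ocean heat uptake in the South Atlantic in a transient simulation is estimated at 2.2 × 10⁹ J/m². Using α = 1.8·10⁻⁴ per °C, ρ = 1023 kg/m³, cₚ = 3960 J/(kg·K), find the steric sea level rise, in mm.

Δh = αQ/(ρcₚ) = 1.8×10⁻⁴ × 2.2×10⁹ / (1023 × 3960) ≈ 0.097752 m

Δh = 97.8 mm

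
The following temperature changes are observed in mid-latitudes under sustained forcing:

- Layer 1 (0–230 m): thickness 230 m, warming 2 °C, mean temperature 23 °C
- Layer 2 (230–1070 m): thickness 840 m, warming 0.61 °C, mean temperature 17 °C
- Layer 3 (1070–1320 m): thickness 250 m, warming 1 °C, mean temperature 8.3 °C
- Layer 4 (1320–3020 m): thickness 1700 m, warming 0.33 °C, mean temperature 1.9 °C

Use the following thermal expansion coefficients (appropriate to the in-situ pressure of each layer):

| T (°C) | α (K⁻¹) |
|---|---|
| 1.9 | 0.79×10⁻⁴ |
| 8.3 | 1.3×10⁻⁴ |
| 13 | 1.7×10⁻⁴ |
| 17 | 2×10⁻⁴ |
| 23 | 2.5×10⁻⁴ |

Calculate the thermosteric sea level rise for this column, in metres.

Layer 1 at 23 °C → α = 2.5×10⁻⁴ K⁻¹
Layer 2 at 17 °C → α = 2×10⁻⁴ K⁻¹
Layer 3 at 8.3 °C → α = 1.3×10⁻⁴ K⁻¹
Layer 4 at 1.9 °C → α = 0.79×10⁻⁴ K⁻¹
0–230 m: 2 × 2.5×10⁻⁴ × 230 = 0.11500 m
Layer 2: 840 × 2×10⁻⁴ × 0.61 = 0.10248 m
Layer 3: 1 × 1.3×10⁻⁴ × 250 = 0.03250 m
Layer 4: 0.79×10⁻⁴ × 0.33 × 1700 = 0.044319 m
Δh = 0.11500 + 0.10248 + 0.03250 + 0.044319 = 0.294299 m ≈ 0.294 m

Δh ≈ 0.294 m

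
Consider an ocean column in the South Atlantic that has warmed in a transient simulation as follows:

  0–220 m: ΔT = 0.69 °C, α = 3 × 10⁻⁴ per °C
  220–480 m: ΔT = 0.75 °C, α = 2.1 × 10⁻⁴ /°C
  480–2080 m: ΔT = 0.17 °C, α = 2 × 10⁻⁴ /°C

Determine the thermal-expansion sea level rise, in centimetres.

14 cm of thermosteric rise

3×10⁻⁴ × 0.69 × 220 = 0.04554 m
220–480 m: 260 × 0.75 × 2.1×10⁻⁴ = 0.04095 m
480–2080 m: 2×10⁻⁴ × 1600 × 0.17 = 0.05440 m
Δh = 0.04554 + 0.04095 + 0.05440 = 0.14089 m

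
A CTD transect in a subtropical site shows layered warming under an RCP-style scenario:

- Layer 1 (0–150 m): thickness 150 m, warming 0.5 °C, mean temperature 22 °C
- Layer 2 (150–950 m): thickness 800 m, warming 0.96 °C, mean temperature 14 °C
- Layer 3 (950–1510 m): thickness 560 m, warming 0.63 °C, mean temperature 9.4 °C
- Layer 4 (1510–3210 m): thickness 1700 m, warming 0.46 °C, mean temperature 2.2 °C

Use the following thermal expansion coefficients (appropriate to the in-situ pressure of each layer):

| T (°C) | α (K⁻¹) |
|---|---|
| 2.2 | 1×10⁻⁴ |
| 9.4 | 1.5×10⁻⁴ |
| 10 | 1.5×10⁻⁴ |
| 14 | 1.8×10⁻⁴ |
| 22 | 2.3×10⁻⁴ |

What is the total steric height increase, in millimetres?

Δh = 287 mm

Layer 1 at 22 °C → α = 2.3×10⁻⁴ K⁻¹
Layer 2 at 14 °C → α = 1.8×10⁻⁴ K⁻¹
Layer 3 at 9.4 °C → α = 1.5×10⁻⁴ K⁻¹
Layer 4 at 2.2 °C → α = 1×10⁻⁴ K⁻¹
0–150 m: 0.5 × 150 × 2.3×10⁻⁴ = 0.01725 m
150–950 m: 800 × 0.96 × 1.8×10⁻⁴ = 0.13824 m
Layer 3: 0.63 × 1.5×10⁻⁴ × 560 = 0.05292 m
1510–3210 m: 0.46 × 1700 × 1×10⁻⁴ = 0.07820 m
Δh = 0.01725 + 0.13824 + 0.05292 + 0.07820 = 0.28661 m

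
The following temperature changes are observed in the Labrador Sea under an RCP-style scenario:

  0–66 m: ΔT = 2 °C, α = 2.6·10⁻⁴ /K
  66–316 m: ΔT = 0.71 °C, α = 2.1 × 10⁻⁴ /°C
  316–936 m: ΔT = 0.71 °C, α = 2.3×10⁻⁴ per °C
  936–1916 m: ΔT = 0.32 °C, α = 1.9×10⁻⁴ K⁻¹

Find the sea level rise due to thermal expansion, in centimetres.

about 23.2 cm

66 × 2.6×10⁻⁴ × 2 = 0.03432 m
2.1×10⁻⁴ × 0.71 × 250 = 0.037275 m
0.71 × 2.3×10⁻⁴ × 620 = 0.101246 m
936–1916 m: 980 × 0.32 × 1.9×10⁻⁴ = 0.059584 m
Δh = 0.03432 + 0.037275 + 0.101246 + 0.059584 = 0.232425 m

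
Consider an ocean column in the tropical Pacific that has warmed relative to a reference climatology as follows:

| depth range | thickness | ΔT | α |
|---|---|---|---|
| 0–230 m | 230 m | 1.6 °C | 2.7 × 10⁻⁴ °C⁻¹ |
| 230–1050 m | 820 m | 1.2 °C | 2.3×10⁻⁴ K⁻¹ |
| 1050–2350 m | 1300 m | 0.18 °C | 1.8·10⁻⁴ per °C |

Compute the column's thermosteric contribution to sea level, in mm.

Layer 1: 1.6 × 2.7×10⁻⁴ × 230 = 0.09936 m
Layer 2: 820 × 1.2 × 2.3×10⁻⁴ = 0.22632 m
1050–2350 m: 1300 × 0.18 × 1.8×10⁻⁴ = 0.04212 m
Δh = 0.09936 + 0.22632 + 0.04212 = 0.36780 m ≈ 368 mm

368 mm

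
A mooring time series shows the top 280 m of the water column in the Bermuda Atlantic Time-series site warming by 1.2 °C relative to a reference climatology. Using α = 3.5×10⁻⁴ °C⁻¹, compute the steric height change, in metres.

0.118 m of thermosteric rise

Δh = αΔT·H = 3.5×10⁻⁴ × 1.2 × 280 = 0.11760 m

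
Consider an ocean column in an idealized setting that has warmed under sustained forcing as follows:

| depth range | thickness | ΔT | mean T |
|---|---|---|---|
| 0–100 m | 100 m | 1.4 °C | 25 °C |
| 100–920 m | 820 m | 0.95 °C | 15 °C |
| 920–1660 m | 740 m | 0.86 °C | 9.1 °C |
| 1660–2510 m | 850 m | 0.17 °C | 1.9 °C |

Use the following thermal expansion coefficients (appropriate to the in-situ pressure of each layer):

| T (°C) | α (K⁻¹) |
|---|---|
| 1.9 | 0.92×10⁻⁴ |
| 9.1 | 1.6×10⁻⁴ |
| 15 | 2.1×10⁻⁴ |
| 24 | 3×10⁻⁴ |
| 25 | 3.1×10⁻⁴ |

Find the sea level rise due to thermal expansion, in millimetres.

Δh ≈ 322 mm

Layer 1 at 25 °C → α = 3.1×10⁻⁴ K⁻¹
Layer 2 at 15 °C → α = 2.1×10⁻⁴ K⁻¹
Layer 3 at 9.1 °C → α = 1.6×10⁻⁴ K⁻¹
Layer 4 at 1.9 °C → α = 0.92×10⁻⁴ K⁻¹
0–100 m: 3.1×10⁻⁴ × 1.4 × 100 = 0.04340 m
0.95 × 2.1×10⁻⁴ × 820 = 0.16359 m
0.86 × 740 × 1.6×10⁻⁴ = 0.101824 m
0.92×10⁻⁴ × 850 × 0.17 = 0.013294 m
Δh = 0.04340 + 0.16359 + 0.101824 + 0.013294 = 0.322108 m ≈ 322 mm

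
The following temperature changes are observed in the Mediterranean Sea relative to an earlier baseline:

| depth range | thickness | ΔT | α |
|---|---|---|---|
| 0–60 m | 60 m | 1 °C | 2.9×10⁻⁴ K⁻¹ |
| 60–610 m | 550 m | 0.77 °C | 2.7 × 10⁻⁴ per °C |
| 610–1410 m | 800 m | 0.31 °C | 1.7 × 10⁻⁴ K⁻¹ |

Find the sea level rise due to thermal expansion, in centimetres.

17.4 cm

Layer 1: 60 × 2.9×10⁻⁴ × 1 = 0.01740 m
0.77 × 550 × 2.7×10⁻⁴ = 0.114345 m
610–1410 m: 800 × 1.7×10⁻⁴ × 0.31 = 0.04216 m
Δh = 0.01740 + 0.114345 + 0.04216 = 0.173905 m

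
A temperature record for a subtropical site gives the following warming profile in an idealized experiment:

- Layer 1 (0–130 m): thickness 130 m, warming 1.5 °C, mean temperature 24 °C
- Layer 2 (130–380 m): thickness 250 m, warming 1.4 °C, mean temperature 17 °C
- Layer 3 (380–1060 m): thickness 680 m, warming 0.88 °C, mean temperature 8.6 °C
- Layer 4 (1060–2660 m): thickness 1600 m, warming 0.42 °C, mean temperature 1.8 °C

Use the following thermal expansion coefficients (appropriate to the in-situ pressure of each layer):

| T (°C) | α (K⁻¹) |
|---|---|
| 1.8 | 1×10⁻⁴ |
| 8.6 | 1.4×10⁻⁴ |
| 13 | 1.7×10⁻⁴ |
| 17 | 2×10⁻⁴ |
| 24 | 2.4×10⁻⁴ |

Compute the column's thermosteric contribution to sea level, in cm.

Layer 1 at 24 °C → α = 2.4×10⁻⁴ K⁻¹
Layer 2 at 17 °C → α = 2×10⁻⁴ K⁻¹
Layer 3 at 8.6 °C → α = 1.4×10⁻⁴ K⁻¹
Layer 4 at 1.8 °C → α = 1×10⁻⁴ K⁻¹
0–130 m: 1.5 × 2.4×10⁻⁴ × 130 = 0.04680 m
Layer 2: 250 × 2×10⁻⁴ × 1.4 = 0.07000 m
380–1060 m: 0.88 × 680 × 1.4×10⁻⁴ = 0.083776 m
1060–2660 m: 1×10⁻⁴ × 0.42 × 1600 = 0.06720 m
Δh = 0.04680 + 0.07000 + 0.083776 + 0.06720 = 0.267776 m ≈ 26.8 cm

26.8 cm of thermosteric rise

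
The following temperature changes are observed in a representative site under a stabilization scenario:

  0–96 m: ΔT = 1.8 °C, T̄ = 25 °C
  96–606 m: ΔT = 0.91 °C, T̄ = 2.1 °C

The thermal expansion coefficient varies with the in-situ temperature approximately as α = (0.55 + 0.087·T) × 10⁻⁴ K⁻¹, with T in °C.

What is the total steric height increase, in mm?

Layer 1: α = (0.55 + 0.087×25)×10⁻⁴ = 2.725×10⁻⁴ K⁻¹
Layer 2: α = (0.55 + 0.087×2.1)×10⁻⁴ = 0.7327×10⁻⁴ K⁻¹
96 × 1.8 × 2.725×10⁻⁴ = 0.047088 m
Layer 2: 0.7327×10⁻⁴ × 0.91 × 510 = 0.034004607 m
Δh = 0.047088 + 0.034004607 = 0.081092607 m ≈ 81.1 mm

Δh ≈ 81.1 mm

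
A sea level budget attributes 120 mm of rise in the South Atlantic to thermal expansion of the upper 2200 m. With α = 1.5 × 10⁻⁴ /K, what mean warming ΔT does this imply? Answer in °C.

ΔT = Δh/(αH) = 0.12 / (1.5×10⁻⁴ × 2200) ≈ 0.3636 °C

about 0.36 °C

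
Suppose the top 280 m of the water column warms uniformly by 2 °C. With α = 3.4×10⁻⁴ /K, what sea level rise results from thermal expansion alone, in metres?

0.190 m

Δh = αΔT·H = 3.4×10⁻⁴ × 2 × 280 = 0.19040 m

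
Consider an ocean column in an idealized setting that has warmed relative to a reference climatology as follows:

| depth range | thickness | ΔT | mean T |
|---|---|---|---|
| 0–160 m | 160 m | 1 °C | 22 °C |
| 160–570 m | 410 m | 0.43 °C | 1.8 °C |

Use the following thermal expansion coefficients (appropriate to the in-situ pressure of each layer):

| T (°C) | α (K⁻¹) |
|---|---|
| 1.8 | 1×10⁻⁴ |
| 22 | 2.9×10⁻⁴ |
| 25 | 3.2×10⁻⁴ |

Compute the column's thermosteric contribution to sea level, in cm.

Layer 1 at 22 °C → α = 2.9×10⁻⁴ K⁻¹
Layer 2 at 1.8 °C → α = 1×10⁻⁴ K⁻¹
0–160 m: 1 × 2.9×10⁻⁴ × 160 = 0.04640 m
Layer 2: 0.43 × 1×10⁻⁴ × 410 = 0.01763 m
Δh = 0.04640 + 0.01763 = 0.06403 m

about 6.40 cm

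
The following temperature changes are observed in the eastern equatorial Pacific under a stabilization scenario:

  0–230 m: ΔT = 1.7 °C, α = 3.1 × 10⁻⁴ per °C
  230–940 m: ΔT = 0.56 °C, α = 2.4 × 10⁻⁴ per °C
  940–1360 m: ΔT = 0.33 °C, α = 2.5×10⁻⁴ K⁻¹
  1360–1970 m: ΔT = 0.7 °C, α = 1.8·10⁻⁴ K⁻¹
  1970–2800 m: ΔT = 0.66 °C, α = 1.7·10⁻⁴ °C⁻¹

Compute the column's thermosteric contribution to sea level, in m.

0.421 m

0–230 m: 230 × 1.7 × 3.1×10⁻⁴ = 0.12121 m
Layer 2: 2.4×10⁻⁴ × 0.56 × 710 = 0.095424 m
Layer 3: 0.33 × 420 × 2.5×10⁻⁴ = 0.03465 m
Layer 4: 1.8×10⁻⁴ × 0.7 × 610 = 0.07686 m
0.66 × 830 × 1.7×10⁻⁴ = 0.093126 m
Δh = 0.12121 + 0.095424 + 0.03465 + 0.07686 + 0.093126 = 0.42127 m ≈ 0.421 m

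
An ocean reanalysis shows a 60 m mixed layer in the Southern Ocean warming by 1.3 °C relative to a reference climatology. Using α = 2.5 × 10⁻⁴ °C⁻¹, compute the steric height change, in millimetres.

about 20 mm

Δh = αΔT·H = 2.5×10⁻⁴ × 1.3 × 60 = 0.01950 m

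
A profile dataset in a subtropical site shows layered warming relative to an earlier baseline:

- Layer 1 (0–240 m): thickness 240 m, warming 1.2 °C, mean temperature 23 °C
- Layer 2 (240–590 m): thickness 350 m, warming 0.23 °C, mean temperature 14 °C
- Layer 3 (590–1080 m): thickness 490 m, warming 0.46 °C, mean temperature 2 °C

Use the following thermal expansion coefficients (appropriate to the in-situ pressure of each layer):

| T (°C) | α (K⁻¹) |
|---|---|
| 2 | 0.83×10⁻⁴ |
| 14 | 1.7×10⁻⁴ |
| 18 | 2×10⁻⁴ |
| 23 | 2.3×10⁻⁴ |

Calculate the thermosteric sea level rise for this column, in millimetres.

about 98.6 mm

Layer 1 at 23 °C → α = 2.3×10⁻⁴ K⁻¹
Layer 2 at 14 °C → α = 1.7×10⁻⁴ K⁻¹
Layer 3 at 2 °C → α = 0.83×10⁻⁴ K⁻¹
0–240 m: 2.3×10⁻⁴ × 240 × 1.2 = 0.06624 m
350 × 1.7×10⁻⁴ × 0.23 = 0.013685 m
590–1080 m: 0.46 × 490 × 0.83×10⁻⁴ = 0.0187082 m
Δh = 0.06624 + 0.013685 + 0.0187082 = 0.0986332 m ≈ 98.6 mm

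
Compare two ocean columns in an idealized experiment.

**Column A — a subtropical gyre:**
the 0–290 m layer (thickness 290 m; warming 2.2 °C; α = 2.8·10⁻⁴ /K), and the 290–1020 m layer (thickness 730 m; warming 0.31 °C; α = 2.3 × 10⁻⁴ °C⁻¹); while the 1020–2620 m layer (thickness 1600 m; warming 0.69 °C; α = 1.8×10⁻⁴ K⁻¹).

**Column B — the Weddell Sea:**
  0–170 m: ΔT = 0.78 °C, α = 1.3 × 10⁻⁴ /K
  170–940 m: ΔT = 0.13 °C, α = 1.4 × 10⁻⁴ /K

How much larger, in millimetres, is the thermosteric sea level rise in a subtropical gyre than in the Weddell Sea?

398 mm

A 2.2 × 2.8×10⁻⁴ × 290 = 0.17864 m
A Layer 2: 2.3×10⁻⁴ × 0.31 × 730 = 0.052049 m
A 0.69 × 1.8×10⁻⁴ × 1600 = 0.19872 m
A total: 0.429409 m
B 170 × 0.78 × 1.3×10⁻⁴ = 0.017238 m
B 0.13 × 770 × 1.4×10⁻⁴ = 0.014014 m
B total: 0.031252 m
Difference: 0.429409 − 0.031252 = 0.398157 m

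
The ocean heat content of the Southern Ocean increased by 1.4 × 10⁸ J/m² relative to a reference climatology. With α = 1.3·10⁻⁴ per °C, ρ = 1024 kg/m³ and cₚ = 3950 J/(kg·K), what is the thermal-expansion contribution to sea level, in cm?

Δh ≈ 0.450 cm

Δh = αQ/(ρcₚ) = 1.3×10⁻⁴ × 1.4×10⁸ / (1024 × 3950) ≈ 0.0044996 m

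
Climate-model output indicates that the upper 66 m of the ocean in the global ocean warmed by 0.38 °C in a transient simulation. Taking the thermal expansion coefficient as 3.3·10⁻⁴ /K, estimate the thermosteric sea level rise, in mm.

Δh = αΔT·H = 3.3×10⁻⁴ × 0.38 × 66 = 0.0082764 m

8.28 mm of thermosteric rise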